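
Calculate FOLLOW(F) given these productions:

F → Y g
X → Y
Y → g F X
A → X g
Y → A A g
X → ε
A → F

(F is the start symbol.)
To compute FOLLOW(F), find every occurrence of F on a right-hand side N → α F β: add FIRST(β) \ {ε}, and if β is empty or nullable also add FOLLOW(N). Iterate to a fixed point.

F is the start symbol, so $ ∈ FOLLOW(F).
In Y → g F X: F is followed by X, add FIRST(X) \ {ε} = { 'g' }
  X is nullable, so also add FOLLOW(Y)
In A → F: F is at the end, add FOLLOW(A)

The FOLLOW sets referred to above (computed the same way, to a fixed point):
  FOLLOW(Y) = { 'g' }
  FOLLOW(A) = { 'g' }

Taking the union: FOLLOW(F) = { $, 'g' }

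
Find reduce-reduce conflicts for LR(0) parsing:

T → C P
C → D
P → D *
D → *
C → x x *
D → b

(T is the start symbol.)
A reduce-reduce conflict occurs when an LR(0) state has two complete items [A → α .] and [B → β .] — both call for a reduction, and with no lookahead the parser cannot choose between them.

Augment with T' → T and build the canonical LR(0) collection (I0 = CLOSURE({[T' → . T]}), then GOTO on every symbol after a dot until no new states appear). It has 12 states:
  I0: { [C → . D], [C → . x x *], [D → . *], [D → . b], [T → . C P], [T' → . T] }  — shift
  I1: { [D → * .] }  — reduce
  I2: { [D → . *], [D → . b], [P → . D *], [T → C . P] }  — shift
  I3: { [C → D .] }  — reduce
  I4: { [T' → T .] }  — accept
  I5: { [D → b .] }  — reduce
  I6: { [C → x . x *] }  — shift
  I7: { [C → x x . *] }  — shift
  I8: { [C → x x * .] }  — reduce
  I9: { [P → D . *] }  — shift
  I10: { [T → C P .] }  — reduce
  I11: { [P → D * .] }  — reduce

No state contains more than one complete item.

Answer: No reduce-reduce conflicts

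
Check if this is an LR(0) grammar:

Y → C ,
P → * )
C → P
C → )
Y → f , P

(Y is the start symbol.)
Yes, the grammar is LR(0)

Augment with Y' → Y and build the canonical LR(0) collection (I0 = CLOSURE({[Y' → . Y]}), then GOTO on every symbol after a dot until no new states appear). It has 11 states:
  I0: { [C → . )], [C → . P], [P → . * )], [Y → . C ,], [Y → . f , P], [Y' → . Y] }  — shift
  I1: { [C → ) .] }  — reduce
  I2: { [P → * . )] }  — shift
  I3: { [Y → C . ,] }  — shift
  I4: { [C → P .] }  — reduce
  I5: { [Y' → Y .] }  — accept
  I6: { [Y → f . , P] }  — shift
  I7: { [P → . * )], [Y → f , . P] }  — shift
  I8: { [Y → f , P .] }  — reduce
  I9: { [Y → C , .] }  — reduce
  I10: { [P → * ) .] }  — reduce

Every state is either a pure shift/goto state or contains exactly one complete item and nothing to shift — no conflicts. The grammar is LR(0).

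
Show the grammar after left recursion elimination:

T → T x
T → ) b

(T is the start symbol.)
T is directly left-recursive. The standard transformation for
  A → A α₁ | ... | A α_m | β₁ | ... | β_n
is
  A  → β₁ A' | ... | β_n A'
  A' → α₁ A' | ... | α_m A' | ε

T → ) b becomes T → ) b T'
T → T x becomes T' → x T'
Add T' → ε

Resulting grammar:
T → ) b T'
T' → x T'
T' → ε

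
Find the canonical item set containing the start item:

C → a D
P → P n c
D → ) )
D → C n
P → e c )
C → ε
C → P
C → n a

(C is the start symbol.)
First, augment the grammar with C' → C
I₀ = CLOSURE({ [C' → . C] }):
  [C' → . C] has the dot before C: add [C → . a D], [C → .], [C → . P], [C → . n a]
  [C → . P] has the dot before P: add [P → . P n c], [P → . e c )]
No further items can be added.

I₀ = { [C → . P], [C → . a D], [C → . n a], [C → .], [C' → . C], [P → . P n c], [P → . e c )] }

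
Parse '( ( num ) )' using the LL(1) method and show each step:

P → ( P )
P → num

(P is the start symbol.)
LL(1) parsing maintains a stack (initially the start symbol over $) and the input. At each step: if the stack top is a terminal, match it against the current input token; if it is a non-terminal N, replace it with the RHS of M[N, lookahead] (the unique production whose predict set contains the lookahead).

Stack is shown with the top on the left.

Stack      Input          Action
--------------------------------
P $        ( ( num ) ) $  output P → ( P )
( P ) $    ( ( num ) ) $  match '('
P ) $      ( num ) ) $    output P → ( P )
( P ) ) $  ( num ) ) $    match '('
P ) ) $    num ) ) $      output P → num
num ) ) $  num ) ) $      match 'num'
) ) $      ) ) $          match ')'
) $        ) $            match ')'
$          $              accept

The string is accepted.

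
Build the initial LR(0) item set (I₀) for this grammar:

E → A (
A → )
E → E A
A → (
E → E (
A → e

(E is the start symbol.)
First, augment the grammar with E' → E
I₀ = CLOSURE({ [E' → . E] }):
  [E' → . E] has the dot before E: add [E → . A (], [E → . E A], [E → . E (]
  [E → . A (] has the dot before A: add [A → . )], [A → . (], [A → . e]
No further items can be added.

I₀ = { [A → . (], [A → . )], [A → . e], [E → . A (], [E → . E (], [E → . E A], [E' → . E] }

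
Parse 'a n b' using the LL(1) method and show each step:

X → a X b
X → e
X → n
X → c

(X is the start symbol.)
LL(1) parsing maintains a stack (initially the start symbol over $) and the input. At each step: if the stack top is a terminal, match it against the current input token; if it is a non-terminal N, replace it with the RHS of M[N, lookahead] (the unique production whose predict set contains the lookahead).

Stack is shown with the top on the left.

Stack    Input    Action
------------------------
X $      a n b $  output X → a X b
a X b $  a n b $  match 'a'
X b $    n b $    output X → n
n b $    n b $    match 'n'
b $      b $      match 'b'
$        $        accept

The string is accepted.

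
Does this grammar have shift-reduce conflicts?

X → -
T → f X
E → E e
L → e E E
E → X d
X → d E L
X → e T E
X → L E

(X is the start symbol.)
A shift-reduce conflict occurs when an LR(0) state has both:
  - a complete (reduce) item [A → α .] (dot at the end), and
  - a shift item [B → β . c γ] (dot before a terminal).

Augment with X' → X and build the canonical LR(0) collection (I0 = CLOSURE({[X' → . X]}), then GOTO on every symbol after a dot until no new states appear). It has 20 states:
  I0: { [L → . e E E], [X → . -], [X → . L E], [X → . d E L], [X → . e T E], [X' → . X] }  — shift
  I1: { [X → - .] }  — reduce
  I2: { [E → . E e], [E → . X d], [L → . e E E], [X → . -], [X → . L E], [X → . d E L], [X → . e T E], [X → L . E] }  — shift
  I3: { [X' → X .] }  — accept
  I4: { [E → . E e], [E → . X d], [L → . e E E], [X → . -], [X → . L E], [X → . d E L], [X → . e T E], [X → d . E L] }  — shift
  I5: { [E → . E e], [E → . X d], [L → . e E E], [L → e . E E], [T → . f X], [X → . -], [X → . L E], [X → . d E L], [X → . e T E], [X → e . T E] }  — shift
  I6: { [E → . E e], [E → . X d], [E → E . e], [L → . e E E], [L → e E . E], [X → . -], [X → . L E], [X → . d E L], [X → . e T E] }  — shift
  I7: { [E → . E e], [E → . X d], [L → . e E E], [X → . -], [X → . L E], [X → . d E L], [X → . e T E], [X → e T . E] }  — shift
  I8: { [E → X . d] }  — shift
  I9: { [L → . e E E], [T → f . X], [X → . -], [X → . L E], [X → . d E L], [X → . e T E] }  — shift
  I10: { [T → f X .] }  — reduce
  I11: { [E → X d .] }  — reduce
  I12: { [E → E . e], [X → e T E .] }  — shift, reduce
  I13: { [E → E e .] }  — reduce
  I14: { [E → E . e], [L → e E E .] }  — shift, reduce
  I15: { [E → . E e], [E → . X d], [E → E e .], [L → . e E E], [L → e . E E], [T → . f X], [X → . -], [X → . L E], [X → . d E L], [X → . e T E], [X → e . T E] }  — shift, reduce
  I16: { [E → E . e], [L → . e E E], [X → d E . L] }  — shift
  I17: { [X → d E L .] }  — reduce
  I18: { [E → . E e], [E → . X d], [E → E e .], [L → . e E E], [L → e . E E], [X → . -], [X → . L E], [X → . d E L], [X → . e T E] }  — shift, reduce
  I19: { [E → E . e], [X → L E .] }  — shift, reduce

I12 contains reduce item [X → e T E .] and shift item [E → E . e] — shift-reduce conflict.
I14 contains reduce item [L → e E E .] and shift item [E → E . e] — shift-reduce conflict.
I15 contains reduce item [E → E e .] and shift items [L → . e E E], [T → . f X], [X → . -], [X → . d E L], [X → . e T E] — shift-reduce conflict.
I18 contains reduce item [E → E e .] and shift items [L → . e E E], [X → . -], [X → . d E L], [X → . e T E] — shift-reduce conflict.
I19 contains reduce item [X → L E .] and shift item [E → E . e] — shift-reduce conflict.

Answer: Yes — I12: [X → e T E .] vs [E → E . e]; I14: [L → e E E .] vs [E → E . e]; I15: [E → E e .] vs [L → . e E E]; I18: [E → E e .] vs [L → . e E E]; I19: [X → L E .] vs [E → E . e]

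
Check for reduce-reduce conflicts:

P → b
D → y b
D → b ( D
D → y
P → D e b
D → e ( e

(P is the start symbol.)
No reduce-reduce conflicts

Augment with P' → P and build the canonical LR(0) collection (I0 = CLOSURE({[P' → . P]}), then GOTO on every symbol after a dot until no new states appear). It has 14 states:
  I0: { [D → . b ( D], [D → . e ( e], [D → . y b], [D → . y], [P → . D e b], [P → . b], [P' → . P] }  — shift
  I1: { [P → D . e b] }  — shift
  I2: { [P' → P .] }  — accept
  I3: { [D → b . ( D], [P → b .] }  — shift, reduce
  I4: { [D → e . ( e] }  — shift
  I5: { [D → y . b], [D → y .] }  — shift, reduce
  I6: { [D → y b .] }  — reduce
  I7: { [D → e ( . e] }  — shift
  I8: { [D → e ( e .] }  — reduce
  I9: { [D → . b ( D], [D → . e ( e], [D → . y b], [D → . y], [D → b ( . D] }  — shift
  I10: { [D → b ( D .] }  — reduce
  I11: { [D → b . ( D] }  — shift
  I12: { [P → D e . b] }  — shift
  I13: { [P → D e b .] }  — reduce

No state contains more than one complete item.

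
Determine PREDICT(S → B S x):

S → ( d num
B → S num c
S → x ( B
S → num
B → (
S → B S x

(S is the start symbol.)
PREDICT(S → B S x) = (FIRST(RHS) \ {ε}) ∪ (FOLLOW(S) if ε ∈ FIRST(RHS), i.e. RHS ⇒* ε)
FIRST(B) = { '(', 'num', 'x' }
FIRST(B S x) = { '(', 'num', 'x' }
ε ∉ FIRST(B S x), so FOLLOW(S) is not added.
PREDICT(S → B S x) = { '(', 'num', 'x' }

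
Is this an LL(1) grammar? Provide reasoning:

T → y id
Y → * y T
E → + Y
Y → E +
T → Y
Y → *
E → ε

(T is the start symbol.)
No. Predict set conflict for Y: { '*' }

A grammar is LL(1) if for each non-terminal N with multiple productions, the predict sets of those productions are pairwise disjoint, where PREDICT(N → α) = (FIRST(α) \ {ε}) ∪ (FOLLOW(N) if α ⇒* ε).

Relevant sets:
  FIRST(Y) = { '*', '+' }
  FIRST(E) = { '+', ε }
  FOLLOW(E) = { '+' }

For T:
  PREDICT(T → y id) = { 'y' }
  PREDICT(T → Y) = { '*', '+' }
For Y:
  PREDICT(Y → '*' y T) = { '*' }
  PREDICT(Y → E '+') = { '+' }
  PREDICT(Y → '*') = { '*' }
For E:
  PREDICT(E → '+' Y) = { '+' }
  PREDICT(E → ε) = { '+' }

Conflict found: Predict set conflict for Y: { '*' }
The grammar is NOT LL(1).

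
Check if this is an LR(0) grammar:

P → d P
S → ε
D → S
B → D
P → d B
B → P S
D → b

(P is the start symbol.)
No. Shift-reduce conflict between [S → .] and [D → . b]

A grammar is LR(0) if no state in the canonical LR(0) collection has:
  - both a shift item (dot before a terminal) and a complete item (shift-reduce conflict), or
  - two or more complete items (reduce-reduce conflict; the accept item [P' → P .] counts as a complete item here).

Augment with P' → P and build the canonical LR(0) collection (I0 = CLOSURE({[P' → . P]}), then GOTO on every symbol after a dot until no new states appear). It has 9 states:
  I0: { [P → . d B], [P → . d P], [P' → . P] }  — shift
  I1: { [P' → P .] }  — accept
  I2: { [B → . D], [B → . P S], [D → . S], [D → . b], [P → . d B], [P → . d P], [P → d . B], [P → d . P], [S → .] }  — shift, reduce
  I3: { [P → d B .] }  — reduce
  I4: { [B → D .] }  — reduce
  I5: { [B → P . S], [P → d P .], [S → .] }  — 2 reduces
  I6: { [D → S .] }  — reduce
  I7: { [D → b .] }  — reduce
  I8: { [B → P S .] }  — reduce

Conflict in state I2:
  Shift-reduce conflict between [S → .] and [D → . b]
So the grammar is NOT LR(0).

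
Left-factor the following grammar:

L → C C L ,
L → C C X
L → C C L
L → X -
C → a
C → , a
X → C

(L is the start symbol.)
Left-factoring transforms A → αβ₁ | αβ₂ into A → αA' and A' → β₁ | β₂
(α is the longest common prefix among the alternatives). Repeat until
no nonterminal has two alternatives with a common prefix.

Round 1: L has alternatives sharing prefix 'C C'. Introduce L': L → C C L'
  Add: L' → L ,
  Add: L' → X
  Add: L' → L

Round 2: L' has alternatives sharing prefix 'L'. Introduce L'': L' → L L''
  Add: L'' → ,
  Add: L'' → ε

No remaining common prefixes — done.

Resulting grammar:
L → C C L'
L' → L L''
L'' → ,
L'' → ε
L' → X
L → X -
C → a
C → , a
X → C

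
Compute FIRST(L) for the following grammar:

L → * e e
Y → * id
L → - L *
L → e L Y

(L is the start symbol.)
{ '*', '-', 'e' }

From L → * e e:
  - '*' is a terminal: add '*' and stop
From L → - L *:
  - '-' is a terminal: add '-' and stop
From L → e L Y:
  - e is a terminal: add 'e' and stop

Collecting: FIRST(L) = { '*', '-', 'e' }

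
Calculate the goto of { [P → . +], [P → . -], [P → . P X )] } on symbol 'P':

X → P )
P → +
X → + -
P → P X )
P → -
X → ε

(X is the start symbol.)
GOTO(I, 'P') = CLOSURE({ [A → αX.β] : [A → α.Xβ] ∈ I, X = 'P' })

Items with dot before 'P', with the dot advanced:
  [P → . P X )] → [P → P . X )]
Closure of the advanced items:
  [P → P . X )] has the dot before X: add [X → . P )], [X → . + -], [X → .]
  [X → . P )] has the dot before P: add [P → . +], [P → . P X )], [P → . -]

GOTO = { [P → . +], [P → . -], [P → . P X )], [P → P . X )], [X → . + -], [X → . P )], [X → .] }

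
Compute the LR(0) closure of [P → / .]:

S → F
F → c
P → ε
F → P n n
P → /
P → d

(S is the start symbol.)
{ [P → / .] }

To compute CLOSURE, for each item [A → α.Bβ] where B is a non-terminal, add [B → .γ] for all productions B → γ; repeat for the newly added items until nothing changes.

Start with: [P → / .]
The dot is at the end, so nothing is added.

CLOSURE = { [P → / .] }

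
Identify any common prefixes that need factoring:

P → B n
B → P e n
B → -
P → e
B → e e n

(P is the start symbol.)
No, left-factoring is not needed

Left-factoring is needed when two productions for the same non-terminal
share a common prefix on the right-hand side.

Productions for P:
  P → B n
  P → e
Productions for B:
  B → P e n
  B → -
  B → e e n

No common prefixes found.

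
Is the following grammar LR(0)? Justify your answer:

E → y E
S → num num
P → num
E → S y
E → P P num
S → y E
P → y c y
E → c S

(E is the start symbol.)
Augment with E' → E and build the canonical LR(0) collection (I0 = CLOSURE({[E' → . E]}), then GOTO on every symbol after a dot until no new states appear). It has 22 states:
  I0: { [E → . P P num], [E → . S y], [E → . c S], [E → . y E], [E' → . E], [P → . num], [P → . y c y], [S → . num num], [S → . y E] }  — shift
  I1: { [E' → E .] }  — accept
  I2: { [E → P . P num], [P → . num], [P → . y c y] }  — shift
  I3: { [E → S . y] }  — shift
  I4: { [E → c . S], [S → . num num], [S → . y E] }  — shift
  I5: { [P → num .], [S → num . num] }  — shift, reduce
  I6: { [E → . P P num], [E → . S y], [E → . c S], [E → . y E], [E → y . E], [P → . num], [P → . y c y], [P → y . c y], [S → . num num], [S → . y E], [S → y . E] }  — shift
  I7: { [E → y E .], [S → y E .] }  — 2 reduces
  I8: { [E → c . S], [P → y c . y], [S → . num num], [S → . y E] }  — shift
  I9: { [E → c S .] }  — reduce
  I10: { [S → num . num] }  — shift
  I11: { [E → . P P num], [E → . S y], [E → . c S], [E → . y E], [P → . num], [P → . y c y], [P → y c y .], [S → . num num], [S → . y E], [S → y . E] }  — shift, reduce
  I12: { [S → y E .] }  — reduce
  I13: { [S → num num .] }  — reduce
  I14: { [E → . P P num], [E → . S y], [E → . c S], [E → . y E], [P → . num], [P → . y c y], [S → . num num], [S → . y E], [S → y . E] }  — shift
  I15: { [E → S y .] }  — reduce
  I16: { [E → P P . num] }  — shift
  I17: { [P → num .] }  — reduce
  I18: { [P → y . c y] }  — shift
  I19: { [P → y c . y] }  — shift
  I20: { [P → y c y .] }  — reduce
  I21: { [E → P P num .] }  — reduce

Conflict in state I5:
  Shift-reduce conflict between [P → num .] and [S → num . num]
So the grammar is NOT LR(0).

Answer: No. Shift-reduce conflict between [P → num .] and [S → num . num]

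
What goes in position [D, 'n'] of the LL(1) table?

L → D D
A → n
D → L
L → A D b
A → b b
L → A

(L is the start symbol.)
D → L

To find M[D, 'n'], we find productions for D where 'n' is in the predict set (PREDICT(N → α) = (FIRST(α) \ {ε}) ∪ (FOLLOW(N) if α ⇒* ε)).

Relevant sets:
  FIRST(L) = { 'b', 'n' }

D → L: PREDICT = { 'b', 'n' }
  'n' is in predict set, so this production goes in M[D, 'n']

M[D, 'n'] = D → L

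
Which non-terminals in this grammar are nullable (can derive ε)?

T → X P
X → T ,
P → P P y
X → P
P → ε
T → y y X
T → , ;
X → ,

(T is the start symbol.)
{ 'P', 'T', 'X' }

A non-terminal is nullable if it can derive ε (the empty string): either it has an ε-production, or it has a production whose right-hand side consists entirely of nullable non-terminals.

ε-productions: P → ε
So P is immediately nullable.
X → P: every symbol on the right is nullable, so X is nullable too.
T → X P: every symbol on the right is nullable, so T is nullable too.
Every non-terminal is now nullable.
Nullable = { 'P', 'T', 'X' }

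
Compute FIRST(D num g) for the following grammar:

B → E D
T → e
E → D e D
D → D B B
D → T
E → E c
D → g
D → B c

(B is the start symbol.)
FIRST sets of the non-terminals involved (from the grammar, by fixed-point iteration):
  FIRST(D) = { 'e', 'g' }

To compute FIRST(D num g), process the symbols left to right:
Symbol D is a non-terminal. Add FIRST(D) \ {ε} = { 'e', 'g' }
D is not nullable (ε ∉ FIRST(D)), so stop here.
FIRST(D num g) = { 'e', 'g' }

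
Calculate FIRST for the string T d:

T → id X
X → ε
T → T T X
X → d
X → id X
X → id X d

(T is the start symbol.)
{ 'id' }

FIRST sets of the non-terminals involved (from the grammar, by fixed-point iteration):
  FIRST(T) = { 'id' }

To compute FIRST(T d), process the symbols left to right:
Symbol T is a non-terminal. Add FIRST(T) \ {ε} = { 'id' }
T is not nullable (ε ∉ FIRST(T)), so stop here.
FIRST(T d) = { 'id' }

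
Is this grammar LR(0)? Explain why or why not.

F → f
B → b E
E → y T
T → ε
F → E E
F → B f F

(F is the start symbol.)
Yes, the grammar is LR(0)

A grammar is LR(0) if no state in the canonical LR(0) collection has:
  - both a shift item (dot before a terminal) and a complete item (shift-reduce conflict), or
  - two or more complete items (reduce-reduce conflict; the accept item [F' → F .] counts as a complete item here).

Augment with F' → F and build the canonical LR(0) collection (I0 = CLOSURE({[F' → . F]}), then GOTO on every symbol after a dot until no new states appear). It has 12 states:
  I0: { [B → . b E], [E → . y T], [F → . B f F], [F → . E E], [F → . f], [F' → . F] }  — shift
  I1: { [F → B . f F] }  — shift
  I2: { [E → . y T], [F → E . E] }  — shift
  I3: { [F' → F .] }  — accept
  I4: { [B → b . E], [E → . y T] }  — shift
  I5: { [F → f .] }  — reduce
  I6: { [E → y . T], [T → .] }  — reduce
  I7: { [E → y T .] }  — reduce
  I8: { [B → b E .] }  — reduce
  I9: { [F → E E .] }  — reduce
  I10: { [B → . b E], [E → . y T], [F → . B f F], [F → . E E], [F → . f], [F → B f . F] }  — shift
  I11: { [F → B f F .] }  — reduce

Every state is either a pure shift/goto state or contains exactly one complete item and nothing to shift — no conflicts. The grammar is LR(0).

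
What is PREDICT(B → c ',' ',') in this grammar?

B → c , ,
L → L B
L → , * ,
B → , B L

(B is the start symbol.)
{ 'c' }

PREDICT(B → c ',' ',') = (FIRST(RHS) \ {ε}) ∪ (FOLLOW(B) if ε ∈ FIRST(RHS), i.e. RHS ⇒* ε)
FIRST(c ',' ',') = { 'c' }
ε ∉ FIRST(c ',' ','), so FOLLOW(B) is not added.
PREDICT(B → c ',' ',') = { 'c' }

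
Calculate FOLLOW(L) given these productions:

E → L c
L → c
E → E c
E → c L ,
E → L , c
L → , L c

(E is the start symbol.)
{ ',', 'c' }

To compute FOLLOW(L), find every occurrence of L on a right-hand side N → α L β: add FIRST(β) \ {ε}, and if β is empty or nullable also add FOLLOW(N). Iterate to a fixed point.

In E → L c: L is followed by c, add FIRST(c) \ {ε} = { 'c' }
In E → c L ,: L is followed by ',', add FIRST(',') \ {ε} = { ',' }
In E → L , c: L is followed by ',' c, add FIRST(',' c) \ {ε} = { ',' }
In L → , L c: L is followed by c, add FIRST(c) \ {ε} = { 'c' }

Taking the union: FOLLOW(L) = { ',', 'c' }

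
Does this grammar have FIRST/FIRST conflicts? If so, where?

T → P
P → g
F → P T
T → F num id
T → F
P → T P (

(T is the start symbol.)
A FIRST/FIRST conflict occurs when two productions N → α and N → β for the same non-terminal have FIRST(α) ∩ FIRST(β) ≠ ∅ (with ε ∈ FIRST of a nullable right-hand side, so two nullable alternatives also conflict).

FIRST sets of the non-terminals at (or reachable through a nullable prefix from) the front of some alternative:
  FIRST(P) = { 'g' }
  FIRST(F) = { 'g' }
  FIRST(T) = { 'g' }

Productions for T:
  T → P: FIRST = { 'g' }
  T → F num id: FIRST = { 'g' }
  T → F: FIRST = { 'g' }
Productions for P:
  P → g: FIRST = { 'g' }
  P → T P (: FIRST = { 'g' }
F has only one production, so no FIRST/FIRST conflict is possible there.

Conflict for T: T → P and T → F num id
  Overlap: { 'g' }
Conflict for T: T → P and T → F
  Overlap: { 'g' }
Conflict for T: T → F num id and T → F
  Overlap: { 'g' }
Conflict for P: P → g and P → T P (
  Overlap: { 'g' }

Answer: Yes. T → P / T → F num id on { 'g' }; T → P / T → F on { 'g' }; T → F num id / T → F on { 'g' }; P → g / P → T P '(' on { 'g' }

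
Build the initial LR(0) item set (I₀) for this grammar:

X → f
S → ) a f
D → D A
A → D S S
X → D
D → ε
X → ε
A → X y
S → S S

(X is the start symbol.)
{ [D → . D A], [D → .], [X → . D], [X → . f], [X → .], [X' → . X] }

First, augment the grammar with X' → X
I₀ = CLOSURE({ [X' → . X] }):
  [X' → . X] has the dot before X: add [X → . f], [X → . D], [X → .]
  [X → . D] has the dot before D: add [D → . D A], [D → .]
No further items can be added.

I₀ = { [D → . D A], [D → .], [X → . D], [X → . f], [X → .], [X' → . X] }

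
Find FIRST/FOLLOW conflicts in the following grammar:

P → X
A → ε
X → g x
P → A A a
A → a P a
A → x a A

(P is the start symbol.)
Nullable non-terminals: A.

A: nullable alternative(s) A → ε; FOLLOW(A) = { 'a', 'x' }
  A → ε: FIRST \ {ε} = { } — this is the only nullable alternative, skip
  A → a P a: FIRST \ {ε} = { 'a' } — overlaps FOLLOW(A) on { 'a' }: CONFLICT
  A → x a A: FIRST \ {ε} = { 'x' } — overlaps FOLLOW(A) on { 'x' }: CONFLICT

P, X have no nullable alternative, so no FIRST/FOLLOW check is needed there.

So the grammar has 2 FIRST/FOLLOW conflicts (marked CONFLICT above).

Answer: Yes. A → a P a with FOLLOW(A) on { 'a' }; A → x a A with FOLLOW(A) on { 'x' }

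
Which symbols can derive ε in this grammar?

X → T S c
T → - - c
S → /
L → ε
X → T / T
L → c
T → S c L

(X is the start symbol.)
A non-terminal is nullable if it can derive ε (the empty string): either it has an ε-production, or it has a production whose right-hand side consists entirely of nullable non-terminals.

ε-productions: L → ε
So L is immediately nullable.
No further non-terminal can be added: every production for the remaining non-terminals contains a terminal or a non-nullable non-terminal.
Nullable = { 'L' }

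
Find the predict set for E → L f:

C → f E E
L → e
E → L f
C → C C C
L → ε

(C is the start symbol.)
{ 'e', 'f' }

PREDICT(E → L f) = (FIRST(RHS) \ {ε}) ∪ (FOLLOW(E) if ε ∈ FIRST(RHS), i.e. RHS ⇒* ε)
FIRST(L) = { 'e', ε }
FIRST(L f) = { 'e', 'f' }
ε ∉ FIRST(L f), so FOLLOW(E) is not added.
PREDICT(E → L f) = { 'e', 'f' }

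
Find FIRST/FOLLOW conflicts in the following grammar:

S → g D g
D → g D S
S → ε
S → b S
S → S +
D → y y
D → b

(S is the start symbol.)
Yes. S → g D g with FOLLOW(S) on { 'g' }; S → b S with FOLLOW(S) on { 'b' }; S → S '+' with FOLLOW(S) on { '+', 'b', 'g' }

A FIRST/FOLLOW conflict occurs when a non-terminal N has a nullable alternative N → β (β ⇒* ε) and another alternative N → α with FIRST(α) ∩ FOLLOW(N) ≠ ∅: on such a lookahead the parser cannot decide between expanding α and letting N vanish via β.

Nullable non-terminals: S.
FIRST sets used below: FIRST(S) = { '+', 'b', 'g', ε }

S: nullable alternative(s) S → ε; FOLLOW(S) = { $, '+', 'b', 'g' }
  S → g D g: FIRST \ {ε} = { 'g' } — overlaps FOLLOW(S) on { 'g' }: CONFLICT
  S → ε: FIRST \ {ε} = { } — this is the only nullable alternative, skip
  S → b S: FIRST \ {ε} = { 'b' } — overlaps FOLLOW(S) on { 'b' }: CONFLICT
  S → S +: FIRST \ {ε} = { '+', 'b', 'g' } — overlaps FOLLOW(S) on { '+', 'b', 'g' }: CONFLICT

D has no nullable alternative, so no FIRST/FOLLOW check is needed there.

So the grammar has 3 FIRST/FOLLOW conflicts (marked CONFLICT above).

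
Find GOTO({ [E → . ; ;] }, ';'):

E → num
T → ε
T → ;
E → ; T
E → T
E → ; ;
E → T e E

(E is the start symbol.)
{ [E → ; . ;] }

GOTO(I, ';') = CLOSURE({ [A → αX.β] : [A → α.Xβ] ∈ I, X = ';' })

Items with dot before ';', with the dot advanced:
  [E → . ; ;] → [E → ; . ;]
Closure adds nothing (no advanced item has the dot before a non-terminal).

GOTO = { [E → ; . ;] }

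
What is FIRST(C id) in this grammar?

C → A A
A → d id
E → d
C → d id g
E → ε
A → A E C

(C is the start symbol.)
FIRST sets of the non-terminals involved (from the grammar, by fixed-point iteration):
  FIRST(C) = { 'd' }

To compute FIRST(C id), process the symbols left to right:
Symbol C is a non-terminal. Add FIRST(C) \ {ε} = { 'd' }
C is not nullable (ε ∉ FIRST(C)), so stop here.
FIRST(C id) = { 'd' }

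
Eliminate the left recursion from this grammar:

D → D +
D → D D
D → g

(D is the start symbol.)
D is directly left-recursive. The standard transformation for
  A → A α₁ | ... | A α_m | β₁ | ... | β_n
is
  A  → β₁ A' | ... | β_n A'
  A' → α₁ A' | ... | α_m A' | ε

D → g becomes D → g D'
D → D + becomes D' → + D'
D → D D becomes D' → D D'
Add D' → ε

Resulting grammar:
D → g D'
D' → + D'
D' → D D'
D' → ε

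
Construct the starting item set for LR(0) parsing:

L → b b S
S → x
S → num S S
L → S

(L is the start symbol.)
First, augment the grammar with L' → L
I₀ = CLOSURE({ [L' → . L] }):
  [L' → . L] has the dot before L: add [L → . b b S], [L → . S]
  [L → . S] has the dot before S: add [S → . x], [S → . num S S]
No further items can be added.

I₀ = { [L → . S], [L → . b b S], [L' → . L], [S → . num S S], [S → . x] }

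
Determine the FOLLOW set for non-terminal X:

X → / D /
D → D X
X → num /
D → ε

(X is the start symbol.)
{ $, '/', 'num' }

X is the start symbol, so $ ∈ FOLLOW(X).
In D → D X: X is at the end, add FOLLOW(D)

The FOLLOW sets referred to above (computed the same way, to a fixed point):
  FOLLOW(D) = { '/', 'num' }

Taking the union: FOLLOW(X) = { $, '/', 'num' }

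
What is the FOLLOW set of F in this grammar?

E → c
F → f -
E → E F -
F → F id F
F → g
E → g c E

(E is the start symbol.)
{ '-', 'id' }

In E → E F -: F is followed by '-', add FIRST('-') \ {ε} = { '-' }
In F → F id F: F is followed by id F, add FIRST(id F) \ {ε} = { 'id' }
In F → F id F: F is at the end; this adds FOLLOW(F) to itself — nothing new

Taking the union: FOLLOW(F) = { '-', 'id' }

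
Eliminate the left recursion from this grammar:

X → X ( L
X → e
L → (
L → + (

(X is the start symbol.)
X → e X'
X' → ( L X'
X' → ε
L → (
L → + (

X is directly left-recursive. The standard transformation for
  A → A α₁ | ... | A α_m | β₁ | ... | β_n
is
  A  → β₁ A' | ... | β_n A'
  A' → α₁ A' | ... | α_m A' | ε

X → e becomes X → e X'
X → X ( L becomes X' → ( L X'
Add X' → ε

Productions for other non-terminals are unchanged:
  L → (
  L → + (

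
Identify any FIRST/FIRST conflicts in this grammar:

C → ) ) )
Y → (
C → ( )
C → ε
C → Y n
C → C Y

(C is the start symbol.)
Yes. C → ')' ')' ')' / C → C Y on { ')' }; C → '(' ')' / C → Y n on { '(' }; C → '(' ')' / C → C Y on { '(' }; C → Y n / C → C Y on { '(' }

A FIRST/FIRST conflict occurs when two productions N → α and N → β for the same non-terminal have FIRST(α) ∩ FIRST(β) ≠ ∅ (with ε ∈ FIRST of a nullable right-hand side, so two nullable alternatives also conflict).

FIRST sets of the non-terminals at (or reachable through a nullable prefix from) the front of some alternative:
  FIRST(Y) = { '(' }
  FIRST(C) = { '(', ')', ε }

Productions for C:
  C → ) ) ): FIRST = { ')' }
  C → ( ): FIRST = { '(' }
  C → ε: FIRST = { ε }
  C → Y n: FIRST = { '(' }
  C → C Y: FIRST = { '(', ')' }
Y has only one production, so no FIRST/FIRST conflict is possible there.

Conflict for C: C → ) ) ) and C → C Y
  Overlap: { ')' }
Conflict for C: C → ( ) and C → Y n
  Overlap: { '(' }
Conflict for C: C → ( ) and C → C Y
  Overlap: { '(' }
Conflict for C: C → Y n and C → C Y
  Overlap: { '(' }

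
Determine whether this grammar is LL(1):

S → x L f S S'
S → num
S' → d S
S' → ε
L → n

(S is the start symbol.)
Relevant sets:
  FOLLOW(S') = { $, 'd' }

For S:
  PREDICT(S → x L f S S') = { 'x' }
  PREDICT(S → num) = { 'num' }
For S':
  PREDICT(S' → d S) = { 'd' }
  PREDICT(S' → ε) = { $, 'd' }
L has a single production, so nothing to check there.

Conflict found: Predict set conflict for S': { 'd' }
The grammar is NOT LL(1).

Answer: No. Predict set conflict for S': { 'd' }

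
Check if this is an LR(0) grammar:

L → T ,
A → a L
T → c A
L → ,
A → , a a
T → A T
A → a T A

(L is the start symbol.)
A grammar is LR(0) if no state in the canonical LR(0) collection has:
  - both a shift item (dot before a terminal) and a complete item (shift-reduce conflict), or
  - two or more complete items (reduce-reduce conflict; the accept item [L' → L .] counts as a complete item here).

Augment with L' → L and build the canonical LR(0) collection (I0 = CLOSURE({[L' → . L]}), then GOTO on every symbol after a dot until no new states appear). It has 17 states:
  I0: { [A → . , a a], [A → . a L], [A → . a T A], [L → . ,], [L → . T ,], [L' → . L], [T → . A T], [T → . c A] }  — shift
  I1: { [A → , . a a], [L → , .] }  — shift, reduce
  I2: { [A → . , a a], [A → . a L], [A → . a T A], [T → . A T], [T → . c A], [T → A . T] }  — shift
  I3: { [L' → L .] }  — accept
  I4: { [L → T . ,] }  — shift
  I5: { [A → . , a a], [A → . a L], [A → . a T A], [A → a . L], [A → a . T A], [L → . ,], [L → . T ,], [T → . A T], [T → . c A] }  — shift
  I6: { [A → . , a a], [A → . a L], [A → . a T A], [T → c . A] }  — shift
  I7: { [A → , . a a] }  — shift
  I8: { [T → c A .] }  — reduce
  I9: { [A → , a . a] }  — shift
  I10: { [A → , a a .] }  — reduce
  I11: { [A → a L .] }  — reduce
  I12: { [A → . , a a], [A → . a L], [A → . a T A], [A → a T . A], [L → T . ,] }  — shift
  I13: { [A → , . a a], [L → T , .] }  — shift, reduce
  I14: { [A → a T A .] }  — reduce
  I15: { [L → T , .] }  — reduce
  I16: { [T → A T .] }  — reduce

Conflict in state I1:
  Shift-reduce conflict between [L → , .] and [A → , . a a]
So the grammar is NOT LR(0).

Answer: No. Shift-reduce conflict between [L → , .] and [A → , . a a]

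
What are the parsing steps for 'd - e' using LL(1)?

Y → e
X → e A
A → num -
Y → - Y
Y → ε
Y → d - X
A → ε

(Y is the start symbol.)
LL(1) parsing maintains a stack (initially the start symbol over $) and the input. At each step: if the stack top is a terminal, match it against the current input token; if it is a non-terminal N, replace it with the RHS of M[N, lookahead] (the unique production whose predict set contains the lookahead).

Stack is shown with the top on the left.

Stack    Input    Action
------------------------
Y $      d - e $  output Y → d - X
d - X $  d - e $  match 'd'
- X $    - e $    match '-'
X $      e $      output X → e A
e A $    e $      match 'e'
A $      $        output A → ε
$        $        accept

The string is accepted.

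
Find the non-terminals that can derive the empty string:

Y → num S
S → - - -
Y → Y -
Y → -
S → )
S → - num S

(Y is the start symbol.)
None

A non-terminal is nullable if it can derive ε (the empty string): either it has an ε-production, or it has a production whose right-hand side consists entirely of nullable non-terminals.

There are no ε-productions, so no non-terminal can derive ε.
No non-terminals are nullable.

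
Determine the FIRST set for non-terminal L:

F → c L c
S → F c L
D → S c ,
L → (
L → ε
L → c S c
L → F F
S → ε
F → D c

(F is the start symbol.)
To compute FIRST(L), examine every production with L on the left-hand side, reading each right-hand side left to right until a non-nullable symbol is reached.

FIRST sets of the other non-terminals involved (by the same procedure, iterated to a fixed point):
  FIRST(F) = { 'c' }

From L → (:
  - '(' is a terminal: add '(' and stop
From L → ε:
  - ε-production, so ε ∈ FIRST(L)
From L → c S c:
  - c is a terminal: add 'c' and stop
From L → F F:
  - F is a non-terminal: add FIRST(F) \ {ε} = { 'c' }
    F is not nullable, so stop

Collecting: FIRST(L) = { '(', 'c', ε }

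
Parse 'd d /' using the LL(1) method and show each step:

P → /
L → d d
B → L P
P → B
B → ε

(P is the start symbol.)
LL(1) parsing maintains a stack (initially the start symbol over $) and the input. At each step: if the stack top is a terminal, match it against the current input token; if it is a non-terminal N, replace it with the RHS of M[N, lookahead] (the unique production whose predict set contains the lookahead).

Stack is shown with the top on the left.

Stack    Input    Action
------------------------
P $      d d / $  output P → B
B $      d d / $  output B → L P
L P $    d d / $  output L → d d
d d P $  d d / $  match 'd'
d P $    d / $    match 'd'
P $      / $      output P → /
/ $      / $      match '/'
$        $        accept

The string is accepted.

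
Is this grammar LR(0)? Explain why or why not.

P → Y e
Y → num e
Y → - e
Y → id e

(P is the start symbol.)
Augment with P' → P and build the canonical LR(0) collection (I0 = CLOSURE({[P' → . P]}), then GOTO on every symbol after a dot until no new states appear). It has 10 states:
  I0: { [P → . Y e], [P' → . P], [Y → . - e], [Y → . id e], [Y → . num e] }  — shift
  I1: { [Y → - . e] }  — shift
  I2: { [P' → P .] }  — accept
  I3: { [P → Y . e] }  — shift
  I4: { [Y → id . e] }  — shift
  I5: { [Y → num . e] }  — shift
  I6: { [Y → num e .] }  — reduce
  I7: { [Y → id e .] }  — reduce
  I8: { [P → Y e .] }  — reduce
  I9: { [Y → - e .] }  — reduce

Every state is either a pure shift/goto state or contains exactly one complete item and nothing to shift — no conflicts. The grammar is LR(0).

Answer: Yes, the grammar is LR(0)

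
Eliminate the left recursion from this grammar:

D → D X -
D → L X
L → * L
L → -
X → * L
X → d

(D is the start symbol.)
D → L X D'
D' → X - D'
D' → ε
L → * L
L → -
X → * L
X → d

D is directly left-recursive. The standard transformation for
  A → A α₁ | ... | A α_m | β₁ | ... | β_n
is
  A  → β₁ A' | ... | β_n A'
  A' → α₁ A' | ... | α_m A' | ε

D → L X becomes D → L X D'
D → D X - becomes D' → X - D'
Add D' → ε

Productions for other non-terminals are unchanged:
  L → * L
  L → -
  X → * L
  X → d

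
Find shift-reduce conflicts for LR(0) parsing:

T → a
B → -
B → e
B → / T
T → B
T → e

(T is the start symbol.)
No shift-reduce conflicts

A shift-reduce conflict occurs when an LR(0) state has both:
  - a complete (reduce) item [A → α .] (dot at the end), and
  - a shift item [B → β . c γ] (dot before a terminal).

Augment with T' → T and build the canonical LR(0) collection (I0 = CLOSURE({[T' → . T]}), then GOTO on every symbol after a dot until no new states appear). It has 8 states:
  I0: { [B → . -], [B → . / T], [B → . e], [T → . B], [T → . a], [T → . e], [T' → . T] }  — shift
  I1: { [B → - .] }  — reduce
  I2: { [B → . -], [B → . / T], [B → . e], [B → / . T], [T → . B], [T → . a], [T → . e] }  — shift
  I3: { [T → B .] }  — reduce
  I4: { [T' → T .] }  — accept
  I5: { [T → a .] }  — reduce
  I6: { [B → e .], [T → e .] }  — 2 reduces
  I7: { [B → / T .] }  — reduce

No state contains both a complete item and a shift item.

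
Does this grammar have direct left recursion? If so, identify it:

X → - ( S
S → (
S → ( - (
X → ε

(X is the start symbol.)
No direct left recursion

X → - ( S: starts with '-'
S → (: starts with '('
S → ( - (: starts with '('
X → ε: starts with ε

No direct left recursion found.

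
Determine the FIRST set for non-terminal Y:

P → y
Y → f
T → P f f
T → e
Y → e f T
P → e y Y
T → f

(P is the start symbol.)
{ 'e', 'f' }

From Y → f:
  - f is a terminal: add 'f' and stop
From Y → e f T:
  - e is a terminal: add 'e' and stop

Collecting: FIRST(Y) = { 'e', 'f' }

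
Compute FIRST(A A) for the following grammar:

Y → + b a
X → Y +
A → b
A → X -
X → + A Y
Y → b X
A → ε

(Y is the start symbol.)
{ '+', 'b', ε }

FIRST sets of the non-terminals involved (from the grammar, by fixed-point iteration):
  FIRST(A) = { '+', 'b', ε }

To compute FIRST(A A), process the symbols left to right:
Symbol A is a non-terminal. Add FIRST(A) \ {ε} = { '+', 'b' }
A is nullable (ε ∈ FIRST(A)), continue to the next symbol.
Symbol A is a non-terminal. Add FIRST(A) \ {ε} = { '+', 'b' }
A is nullable (ε ∈ FIRST(A)), continue to the next symbol.
All symbols are nullable, so ε is in the result.
FIRST(A A) = { '+', 'b', ε }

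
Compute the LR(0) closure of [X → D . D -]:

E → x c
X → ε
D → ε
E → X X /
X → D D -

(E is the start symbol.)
Start with: [X → D . D -]
  [X → D . D -] has the dot before D: add [D → .]
No further items can be added.

CLOSURE = { [D → .], [X → D . D -] }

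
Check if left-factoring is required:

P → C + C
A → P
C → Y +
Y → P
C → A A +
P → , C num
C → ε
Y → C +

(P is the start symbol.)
No, left-factoring is not needed

Left-factoring is needed when two productions for the same non-terminal
share a common prefix on the right-hand side.

Productions for P:
  P → C + C
  P → , C num
Productions for C:
  C → Y +
  C → A A +
  C → ε
Productions for Y:
  Y → P
  Y → C +

No common prefixes found.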